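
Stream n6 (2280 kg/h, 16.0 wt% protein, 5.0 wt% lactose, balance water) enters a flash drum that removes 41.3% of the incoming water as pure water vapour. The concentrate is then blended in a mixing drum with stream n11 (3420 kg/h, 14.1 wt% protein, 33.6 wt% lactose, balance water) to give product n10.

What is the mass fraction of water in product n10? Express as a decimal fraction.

0.574

Vapour removed = 0.413×0.790×2280 = 743.9 kg/h; concentrate = 1536.1 kg/h.
water reaching the mixer = 1057.3 (from concentrate) + 3420×0.523 = 2846 kg/h.
Product flow = 1536.1 + 3420 = 4956.1 kg/h; water fraction = 0.574.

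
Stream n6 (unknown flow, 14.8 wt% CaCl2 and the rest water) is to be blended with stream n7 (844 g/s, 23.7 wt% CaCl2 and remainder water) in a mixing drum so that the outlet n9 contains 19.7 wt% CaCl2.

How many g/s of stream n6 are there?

689 g/s

Let n6 be the unknown flow. Total out = 844 + n6.
CaCl2 balance: 200.03 + 0.148·n6 = 0.197·(844 + n6)
(0.148 − 0.197)·n6 = 0.197×844 − 200.03 = -33.76
n6 = -33.76 / -0.049 = 688.98 g/s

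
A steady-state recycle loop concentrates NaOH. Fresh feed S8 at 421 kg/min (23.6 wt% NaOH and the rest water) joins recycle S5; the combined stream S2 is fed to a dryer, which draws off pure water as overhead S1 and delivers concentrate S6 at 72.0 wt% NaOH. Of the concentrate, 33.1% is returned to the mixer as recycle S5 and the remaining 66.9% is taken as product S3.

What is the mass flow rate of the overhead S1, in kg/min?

Overall NaOH balance (none leaves overhead): NaOH in fresh feed = NaOH in product, i.e. 421×0.236 = (1−0.331)·S6·0.720.
S6 = 99.356/(0.720×0.669) = 206.27 kg/min.
Recycle S5 = 0.331×206.27 = 68.275 kg/min.
Combined feed S2 = 421 + 68.275 = 489.28 kg/min.
Overhead S1 = S2 − S6 = 489.28 − 206.27 = 283.01 kg/min.

283 kg/min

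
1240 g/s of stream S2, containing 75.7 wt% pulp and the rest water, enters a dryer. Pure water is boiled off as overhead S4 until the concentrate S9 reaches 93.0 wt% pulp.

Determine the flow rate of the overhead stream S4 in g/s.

230.7 g/s

pulp is conserved: 1240×0.757 = 938.68 g/s all reports to the concentrate.
Concentrate = 938.68/(target fraction) = 1009.3 g/s.
Overhead = 1240 − 1009.3 = 230.67 g/s.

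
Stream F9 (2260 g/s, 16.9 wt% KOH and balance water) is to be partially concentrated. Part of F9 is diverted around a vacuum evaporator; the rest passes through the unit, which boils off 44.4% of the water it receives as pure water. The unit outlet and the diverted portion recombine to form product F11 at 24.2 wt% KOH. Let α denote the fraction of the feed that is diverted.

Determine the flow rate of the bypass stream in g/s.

412.3 g/s

All 2260×0.169 = 381.94 g/s of KOH reaches F11, so F11 = 381.94/0.242 = 1578.3 g/s and vapour = 681.74 g/s.
The evaporator receives (1−α)·2260 of feed at 0.831 water and removes 0.444 of that water:
0.444×0.831×(1−α)×2260 = 681.74
(1−α) = 681.74/833.86 = 0.8176;  α = 0.1824.
Bypass flow = 0.1824×2260 = 412.3 g/s.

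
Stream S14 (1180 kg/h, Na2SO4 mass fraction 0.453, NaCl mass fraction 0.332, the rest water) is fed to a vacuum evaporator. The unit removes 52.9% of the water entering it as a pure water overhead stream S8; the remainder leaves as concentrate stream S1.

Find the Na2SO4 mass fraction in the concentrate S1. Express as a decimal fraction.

Na2SO4 is not removed: 1180×0.453 = 534.54 kg/h of Na2SO4 enters S1.
water entering = 1180×0.215 = 253.7 kg/h; overhead removed = 0.529×253.7 = 134.21 kg/h.
Concentrate = 1180 − 134.21 = 1045.8 kg/h.
Mass fraction = 534.54/1045.8 = 0.511.

0.511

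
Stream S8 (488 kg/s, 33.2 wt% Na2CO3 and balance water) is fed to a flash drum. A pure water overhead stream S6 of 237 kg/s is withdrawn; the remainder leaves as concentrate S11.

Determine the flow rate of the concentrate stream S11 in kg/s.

251 kg/s

Concentrate = 488 − 237 = 251 kg/s.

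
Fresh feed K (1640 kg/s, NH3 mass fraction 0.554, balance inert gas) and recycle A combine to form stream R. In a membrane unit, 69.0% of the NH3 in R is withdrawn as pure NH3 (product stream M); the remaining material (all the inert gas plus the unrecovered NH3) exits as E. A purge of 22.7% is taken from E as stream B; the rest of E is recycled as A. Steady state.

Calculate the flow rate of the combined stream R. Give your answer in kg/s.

inert gas enters only via K and leaves only via the purge: 1640×0.446 = 0.227×(inert gas in E), and the membrane unit passes all inert gas, so inert gas in R = inert gas in E = 3222.2 kg/s.
NH3 in R: m_A = 1640×0.554 + (1−0.227)·(1−0.690)·m_A, so m_A = 908.56/0.7604 = 1194.9 kg/s.
R = 1194.9 + 3222.2 = 4417.1 kg/s.

4417 kg/s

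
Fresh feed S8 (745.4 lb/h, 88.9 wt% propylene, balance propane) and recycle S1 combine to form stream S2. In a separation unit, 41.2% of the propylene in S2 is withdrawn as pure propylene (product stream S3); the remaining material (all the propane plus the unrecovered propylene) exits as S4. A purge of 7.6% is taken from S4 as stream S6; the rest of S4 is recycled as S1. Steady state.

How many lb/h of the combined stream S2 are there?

propane enters only via S8 and leaves only via the purge: 745.4×0.111 = 0.076×(propane in S4), and the separation unit passes all propane, so propane in S2 = propane in S4 = 1088.7 lb/h.
propylene in S2: m_A = 745.4×0.889 + (1−0.076)·(1−0.412)·m_A, so m_A = 662.66/0.4567 = 1451 lb/h.
S2 = 1451 + 1088.7 = 2539.7 lb/h.

2540 lb/h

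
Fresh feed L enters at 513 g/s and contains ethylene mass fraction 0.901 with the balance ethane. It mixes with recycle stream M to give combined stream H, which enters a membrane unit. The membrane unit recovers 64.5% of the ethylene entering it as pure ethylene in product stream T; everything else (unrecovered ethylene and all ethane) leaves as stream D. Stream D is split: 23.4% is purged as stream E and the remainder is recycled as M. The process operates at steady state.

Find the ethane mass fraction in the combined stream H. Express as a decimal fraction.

ethane enters only via L and leaves only via the purge: 513×0.099 = 0.234×(ethane in D), and the membrane unit passes all ethane, so ethane in H = ethane in D = 217.04 g/s.
ethylene in H: m_A = 513×0.901 + (1−0.234)·(1−0.645)·m_A, so m_A = 462.21/0.7281 = 634.85 g/s.
H = 634.85 + 217.04 = 851.89 g/s.
ethane fraction in H = 217.04/851.89 = 0.255.

0.255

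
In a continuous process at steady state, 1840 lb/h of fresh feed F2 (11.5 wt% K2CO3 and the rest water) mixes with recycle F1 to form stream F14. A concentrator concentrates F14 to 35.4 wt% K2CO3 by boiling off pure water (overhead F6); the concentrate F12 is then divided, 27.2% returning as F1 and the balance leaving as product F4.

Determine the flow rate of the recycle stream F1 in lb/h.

Overall K2CO3 balance (none leaves overhead): K2CO3 in fresh feed = K2CO3 in product, i.e. 1840×0.115 = (1−0.272)·F12·0.354.
F12 = 211.6/(0.354×0.728) = 821.07 lb/h.
Recycle F1 = 0.272×821.07 = 223.33 lb/h.

223.3 lb/h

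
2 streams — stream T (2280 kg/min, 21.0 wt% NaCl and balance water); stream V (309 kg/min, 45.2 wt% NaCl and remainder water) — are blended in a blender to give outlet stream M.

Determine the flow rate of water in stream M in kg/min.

water out = water in = 2280×0.790 + 309×0.548 = 1970.5 kg/min.

1971 kg/min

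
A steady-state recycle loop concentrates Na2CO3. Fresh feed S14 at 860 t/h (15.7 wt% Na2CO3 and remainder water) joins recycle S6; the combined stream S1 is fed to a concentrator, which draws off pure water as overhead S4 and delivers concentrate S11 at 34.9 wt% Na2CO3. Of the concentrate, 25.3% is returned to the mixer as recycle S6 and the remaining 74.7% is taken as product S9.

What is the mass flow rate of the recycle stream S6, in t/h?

Overall Na2CO3 balance (none leaves overhead): Na2CO3 in fresh feed = Na2CO3 in product, i.e. 860×0.157 = (1−0.253)·S11·0.349.
S11 = 135.02/(0.349×0.747) = 517.91 t/h.
Recycle S6 = 0.253×517.91 = 131.03 t/h.

131 t/h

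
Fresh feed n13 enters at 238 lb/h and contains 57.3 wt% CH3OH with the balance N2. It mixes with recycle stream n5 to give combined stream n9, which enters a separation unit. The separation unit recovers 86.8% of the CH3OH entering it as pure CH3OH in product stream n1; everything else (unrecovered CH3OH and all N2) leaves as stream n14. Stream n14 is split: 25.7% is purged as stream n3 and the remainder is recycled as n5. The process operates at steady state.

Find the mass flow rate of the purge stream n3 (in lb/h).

106.8 lb/h

N2 enters only via n13 and leaves only via the purge: 238×0.427 = 0.257×(N2 in n14), and the separation unit passes all N2, so N2 in n9 = N2 in n14 = 395.43 lb/h.
CH3OH in n9: m_A = 238×0.573 + (1−0.257)·(1−0.868)·m_A, so m_A = 136.37/0.9019 = 151.2 lb/h.
n14 = (1−0.868)×151.2 + 395.43 = 415.39 lb/h.
Purge n3 = 0.257×415.39 = 106.76 lb/h.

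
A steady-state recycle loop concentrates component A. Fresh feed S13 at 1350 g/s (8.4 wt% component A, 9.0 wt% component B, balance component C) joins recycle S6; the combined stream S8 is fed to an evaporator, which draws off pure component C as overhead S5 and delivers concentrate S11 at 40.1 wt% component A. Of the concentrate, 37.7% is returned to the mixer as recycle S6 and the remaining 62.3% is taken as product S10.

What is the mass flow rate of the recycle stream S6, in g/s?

Overall component A balance (none leaves overhead): component A in fresh feed = component A in product, i.e. 1350×0.084 = (1−0.377)·S11·0.401.
S11 = 113.4/(0.401×0.623) = 453.92 g/s.
Recycle S6 = 0.377×453.92 = 171.13 g/s.

171.1 g/s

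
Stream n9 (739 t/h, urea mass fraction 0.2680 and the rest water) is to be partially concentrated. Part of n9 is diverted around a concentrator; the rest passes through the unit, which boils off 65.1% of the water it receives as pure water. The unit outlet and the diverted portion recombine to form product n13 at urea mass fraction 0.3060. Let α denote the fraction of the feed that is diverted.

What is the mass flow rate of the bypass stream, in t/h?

546.4 t/h

All 739×0.268 = 198.05 t/h of urea reaches n13, so n13 = 198.05/0.306 = 647.23 t/h and vapour = 91.771 t/h.
The evaporator receives (1−α)·739 of feed at 0.732 water and removes 0.651 of that water:
0.651×0.732×(1−α)×739 = 91.771
(1−α) = 91.771/352.16 = 0.2606;  α = 0.7394.
Bypass flow = 0.7394×739 = 546.42 t/h.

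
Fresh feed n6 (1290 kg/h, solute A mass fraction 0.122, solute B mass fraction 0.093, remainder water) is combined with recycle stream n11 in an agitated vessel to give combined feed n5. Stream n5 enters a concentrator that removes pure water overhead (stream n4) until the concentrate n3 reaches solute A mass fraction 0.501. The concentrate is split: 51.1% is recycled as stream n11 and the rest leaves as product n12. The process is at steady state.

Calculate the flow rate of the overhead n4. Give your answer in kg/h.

975.9 kg/h

Overall solute A balance (none leaves overhead): solute A in fresh feed = solute A in product, i.e. 1290×0.122 = (1−0.511)·n3·0.501.
n3 = 157.38/(0.501×0.489) = 642.4 kg/h.
Recycle n11 = 0.511×642.4 = 328.26 kg/h.
Combined feed n5 = 1290 + 328.26 = 1618.3 kg/h.
Overhead n4 = n5 − n3 = 1618.3 − 642.4 = 975.87 kg/h.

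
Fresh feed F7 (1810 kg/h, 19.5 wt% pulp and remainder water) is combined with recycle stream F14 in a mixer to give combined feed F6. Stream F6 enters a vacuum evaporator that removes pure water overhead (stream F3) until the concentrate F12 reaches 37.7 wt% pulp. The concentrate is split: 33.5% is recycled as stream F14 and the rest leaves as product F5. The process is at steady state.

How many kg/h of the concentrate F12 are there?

Overall pulp balance (none leaves overhead): pulp in fresh feed = pulp in product, i.e. 1810×0.195 = (1−0.335)·F12·0.377.
F12 = 352.95/(0.377×0.665) = 1407.8 kg/h.

1408 kg/h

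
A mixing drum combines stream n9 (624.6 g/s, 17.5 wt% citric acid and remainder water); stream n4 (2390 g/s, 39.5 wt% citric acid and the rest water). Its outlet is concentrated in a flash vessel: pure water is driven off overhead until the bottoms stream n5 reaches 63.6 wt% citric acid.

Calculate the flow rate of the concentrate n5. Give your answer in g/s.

citric acid entering = 624.6×0.175 + 2390×0.395 = 1053.4 g/s.
All citric acid reports to n5, so n5 = 1053.4/0.636 = 1656.2 g/s.

1656 g/s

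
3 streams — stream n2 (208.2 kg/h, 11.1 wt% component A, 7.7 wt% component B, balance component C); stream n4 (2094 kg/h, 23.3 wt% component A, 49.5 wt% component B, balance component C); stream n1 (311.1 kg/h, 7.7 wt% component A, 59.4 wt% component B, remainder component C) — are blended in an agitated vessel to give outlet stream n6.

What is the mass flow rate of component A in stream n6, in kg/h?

535 kg/h

component A out = component A in = 208.2×0.111 + 2094×0.233 + 311.1×0.077 = 534.97 kg/h.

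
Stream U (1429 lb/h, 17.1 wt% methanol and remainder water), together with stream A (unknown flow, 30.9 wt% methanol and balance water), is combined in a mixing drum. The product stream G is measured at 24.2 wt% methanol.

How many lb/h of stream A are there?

Let A be the unknown flow. Total out = 1429 + A.
methanol balance: 244.36 + 0.309·A = 0.242·(1429 + A)
(0.309 − 0.242)·A = 0.242×1429 − 244.36 = 101.46
A = 101.46 / 0.067 = 1514.3 lb/h

1514 lb/h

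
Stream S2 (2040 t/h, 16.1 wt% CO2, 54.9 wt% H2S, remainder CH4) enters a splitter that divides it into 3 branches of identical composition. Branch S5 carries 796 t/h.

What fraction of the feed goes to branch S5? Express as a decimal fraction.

Fraction to S5 = 796/2040 = 0.3902.

0.390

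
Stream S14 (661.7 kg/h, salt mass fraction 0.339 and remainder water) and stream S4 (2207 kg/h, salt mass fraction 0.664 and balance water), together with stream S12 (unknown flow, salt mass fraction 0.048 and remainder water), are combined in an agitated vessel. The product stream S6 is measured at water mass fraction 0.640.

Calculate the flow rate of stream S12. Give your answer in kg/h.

2106 kg/h

Let S12 be the unknown flow. Total out = 2868.7 + S12.
water balance: 1178.9 + 0.952·S12 = 0.640·(2868.7 + S12)
(0.952 − 0.640)·S12 = 0.640×2868.7 − 1178.9 = 657.03
S12 = 657.03 / 0.312 = 2105.9 kg/h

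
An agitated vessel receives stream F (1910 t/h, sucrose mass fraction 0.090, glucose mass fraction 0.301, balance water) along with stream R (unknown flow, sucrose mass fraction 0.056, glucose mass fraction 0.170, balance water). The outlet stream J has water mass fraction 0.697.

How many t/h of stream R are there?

Let R be the unknown flow. Total out = 1910 + R.
water balance: 1163.2 + 0.774·R = 0.697·(1910 + R)
(0.774 − 0.697)·R = 0.697×1910 − 1163.2 = 168.08
R = 168.08 / 0.077 = 2182.9 t/h

2183 t/h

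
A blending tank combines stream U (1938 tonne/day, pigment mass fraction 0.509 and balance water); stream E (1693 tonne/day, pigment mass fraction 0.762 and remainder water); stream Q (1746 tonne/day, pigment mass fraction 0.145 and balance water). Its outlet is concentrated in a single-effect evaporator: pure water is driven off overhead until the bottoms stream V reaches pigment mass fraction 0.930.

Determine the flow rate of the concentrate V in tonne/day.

pigment entering = 1938×0.509 + 1693×0.762 + 1746×0.145 = 2529.7 tonne/day.
All pigment reports to V, so V = 2529.7/0.930 = 2720.1 tonne/day.

2720 tonne/day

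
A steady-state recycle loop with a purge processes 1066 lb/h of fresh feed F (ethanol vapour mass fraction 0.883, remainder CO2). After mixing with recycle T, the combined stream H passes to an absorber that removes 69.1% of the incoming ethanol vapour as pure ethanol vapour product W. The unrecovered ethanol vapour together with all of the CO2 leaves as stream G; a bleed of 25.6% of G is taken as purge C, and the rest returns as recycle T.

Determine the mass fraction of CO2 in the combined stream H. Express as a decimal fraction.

0.285

CO2 enters only via F and leaves only via the purge: 1066×0.117 = 0.256×(CO2 in G), and the absorber passes all CO2, so CO2 in H = CO2 in G = 487.2 lb/h.
ethanol vapour in H: m_A = 1066×0.883 + (1−0.256)·(1−0.691)·m_A, so m_A = 941.28/0.7701 = 1222.3 lb/h.
H = 1222.3 + 487.2 = 1709.5 lb/h.
CO2 fraction in H = 487.2/1709.5 = 0.285.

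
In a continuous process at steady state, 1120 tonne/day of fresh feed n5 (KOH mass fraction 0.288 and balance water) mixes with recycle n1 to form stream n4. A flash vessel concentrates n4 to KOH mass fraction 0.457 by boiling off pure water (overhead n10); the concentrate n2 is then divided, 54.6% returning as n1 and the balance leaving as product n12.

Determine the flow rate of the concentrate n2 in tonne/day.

Overall KOH balance (none leaves overhead): KOH in fresh feed = KOH in product, i.e. 1120×0.288 = (1−0.546)·n2·0.457.
n2 = 322.56/(0.457×0.454) = 1554.7 tonne/day.

1555 tonne/day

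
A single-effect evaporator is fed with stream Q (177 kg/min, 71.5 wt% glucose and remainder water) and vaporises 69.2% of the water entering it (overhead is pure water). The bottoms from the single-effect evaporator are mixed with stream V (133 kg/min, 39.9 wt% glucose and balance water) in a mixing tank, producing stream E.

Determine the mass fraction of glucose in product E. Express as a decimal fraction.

Vapour removed = 0.692×0.285×177 = 34.908 kg/min; concentrate = 142.09 kg/min.
glucose reaching the mixer = 126.55 (from concentrate) + 133×0.399 = 179.62 kg/min.
Product flow = 142.09 + 133 = 275.09 kg/min; glucose fraction = 0.653.

0.653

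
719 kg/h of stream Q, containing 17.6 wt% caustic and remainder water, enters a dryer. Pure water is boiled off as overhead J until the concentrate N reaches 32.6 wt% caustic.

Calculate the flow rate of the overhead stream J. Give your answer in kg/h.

caustic is conserved: 719×0.176 = 126.54 kg/h all reports to the concentrate.
Concentrate = 126.54/(target fraction) = 388.17 kg/h.
Overhead = 719 − 388.17 = 330.83 kg/h.

330.8 kg/h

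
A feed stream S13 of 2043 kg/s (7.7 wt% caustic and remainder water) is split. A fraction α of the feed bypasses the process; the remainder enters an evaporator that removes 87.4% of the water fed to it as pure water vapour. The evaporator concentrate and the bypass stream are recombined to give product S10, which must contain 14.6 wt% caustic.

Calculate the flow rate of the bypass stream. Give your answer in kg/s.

All 2043×0.077 = 157.31 kg/s of caustic reaches S10, so S10 = 157.31/0.146 = 1077.5 kg/s and vapour = 965.53 kg/s.
The evaporator receives (1−α)·2043 of feed at 0.923 water and removes 0.874 of that water:
0.874×0.923×(1−α)×2043 = 965.53
(1−α) = 965.53/1648.1 = 0.5858;  α = 0.4142.
Bypass flow = 0.4142×2043 = 846.12 kg/s.

846.1 kg/s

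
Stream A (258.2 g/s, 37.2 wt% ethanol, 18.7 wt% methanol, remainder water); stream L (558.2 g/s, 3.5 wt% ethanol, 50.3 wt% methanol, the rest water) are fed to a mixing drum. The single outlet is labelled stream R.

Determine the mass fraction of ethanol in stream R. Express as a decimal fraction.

0.142

Total flow out = 258.2 + 558.2 = 816.4 g/s.
ethanol in = 258.2×0.372 + 558.2×0.035 = 115.59 g/s.
ethanol mass fraction in R = 115.59/816.4 = 0.142.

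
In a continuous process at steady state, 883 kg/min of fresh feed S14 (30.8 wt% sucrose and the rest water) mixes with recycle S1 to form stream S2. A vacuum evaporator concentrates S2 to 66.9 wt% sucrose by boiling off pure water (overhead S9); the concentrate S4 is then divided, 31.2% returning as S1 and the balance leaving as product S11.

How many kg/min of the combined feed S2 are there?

Overall sucrose balance (none leaves overhead): sucrose in fresh feed = sucrose in product, i.e. 883×0.308 = (1−0.312)·S4·0.669.
S4 = 271.96/(0.669×0.688) = 590.88 kg/min.
Recycle S1 = 0.312×590.88 = 184.35 kg/min.
Combined feed S2 = 883 + 184.35 = 1067.4 kg/min.

1067 kg/min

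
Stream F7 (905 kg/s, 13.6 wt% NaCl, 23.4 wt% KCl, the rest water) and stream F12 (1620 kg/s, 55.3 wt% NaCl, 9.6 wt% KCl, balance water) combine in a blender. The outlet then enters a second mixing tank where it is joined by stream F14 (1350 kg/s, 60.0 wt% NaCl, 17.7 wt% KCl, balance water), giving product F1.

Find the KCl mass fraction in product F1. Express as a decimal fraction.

0.156

Overall, product flow = 3875 kg/s.
KCl in = 905×0.234 + 1620×0.096 + 1350×0.177 = 606.24 kg/s.
KCl fraction in F1 = 0.156.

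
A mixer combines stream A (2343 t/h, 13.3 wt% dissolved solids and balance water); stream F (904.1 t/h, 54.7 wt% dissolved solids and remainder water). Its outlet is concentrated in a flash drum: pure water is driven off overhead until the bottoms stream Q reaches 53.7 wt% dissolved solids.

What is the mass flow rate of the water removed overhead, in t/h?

dissolved solids entering = 2343×0.133 + 904.1×0.547 = 806.16 t/h.
All dissolved solids reports to Q, so Q = 806.16/0.537 = 1501.2 t/h.
Total feed = 3247.1 t/h; overhead = 3247.1 − 1501.2 = 1745.9 t/h.

1746 t/h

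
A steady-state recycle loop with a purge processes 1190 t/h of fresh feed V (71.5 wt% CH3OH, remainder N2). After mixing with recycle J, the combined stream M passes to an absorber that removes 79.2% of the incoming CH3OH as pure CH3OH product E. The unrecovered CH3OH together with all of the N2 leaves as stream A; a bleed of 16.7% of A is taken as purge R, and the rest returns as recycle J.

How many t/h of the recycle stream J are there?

1870 t/h

N2 enters only via V and leaves only via the purge: 1190×0.285 = 0.167×(N2 in A), and the absorber passes all N2, so N2 in M = N2 in A = 2030.8 t/h.
CH3OH in M: m_A = 1190×0.715 + (1−0.167)·(1−0.792)·m_A, so m_A = 850.85/0.8267 = 1029.2 t/h.
A = (1−0.792)×1029.2 + 2030.8 = 2244.9 t/h.
Recycle J = (1−0.167)×2244.9 = 1870 t/h.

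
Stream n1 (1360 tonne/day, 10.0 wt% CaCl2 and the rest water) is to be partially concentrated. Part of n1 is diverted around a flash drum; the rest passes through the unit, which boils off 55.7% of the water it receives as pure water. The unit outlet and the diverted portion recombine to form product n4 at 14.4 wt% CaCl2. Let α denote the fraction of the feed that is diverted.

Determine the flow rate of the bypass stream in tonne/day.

531 tonne/day

All 1360×0.100 = 136 tonne/day of CaCl2 reaches n4, so n4 = 136/0.144 = 944.44 tonne/day and vapour = 415.56 tonne/day.
The evaporator receives (1−α)·1360 of feed at 0.900 water and removes 0.557 of that water:
0.557×0.900×(1−α)×1360 = 415.56
(1−α) = 415.56/681.77 = 0.6095;  α = 0.3905.
Bypass flow = 0.3905×1360 = 531.04 tonne/day.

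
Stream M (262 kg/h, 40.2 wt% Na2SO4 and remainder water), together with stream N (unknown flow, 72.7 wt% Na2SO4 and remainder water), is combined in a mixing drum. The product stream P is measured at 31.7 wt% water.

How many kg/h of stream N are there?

1673 kg/h

Let N be the unknown flow. Total out = 262 + N.
water balance: 156.68 + 0.273·N = 0.317·(262 + N)
(0.273 − 0.317)·N = 0.317×262 − 156.68 = -73.622
N = -73.622 / -0.044 = 1673.2 kg/h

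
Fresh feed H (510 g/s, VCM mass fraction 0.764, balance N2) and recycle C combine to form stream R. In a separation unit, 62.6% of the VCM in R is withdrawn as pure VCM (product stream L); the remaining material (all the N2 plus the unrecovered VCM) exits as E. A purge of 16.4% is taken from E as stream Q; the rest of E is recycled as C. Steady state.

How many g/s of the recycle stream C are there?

790.8 g/s

N2 enters only via H and leaves only via the purge: 510×0.236 = 0.164×(N2 in E), and the separation unit passes all N2, so N2 in R = N2 in E = 733.9 g/s.
VCM in R: m_A = 510×0.764 + (1−0.164)·(1−0.626)·m_A, so m_A = 389.64/0.6873 = 566.88 g/s.
E = (1−0.626)×566.88 + 733.9 = 945.92 g/s.
Recycle C = (1−0.164)×945.92 = 790.79 g/s.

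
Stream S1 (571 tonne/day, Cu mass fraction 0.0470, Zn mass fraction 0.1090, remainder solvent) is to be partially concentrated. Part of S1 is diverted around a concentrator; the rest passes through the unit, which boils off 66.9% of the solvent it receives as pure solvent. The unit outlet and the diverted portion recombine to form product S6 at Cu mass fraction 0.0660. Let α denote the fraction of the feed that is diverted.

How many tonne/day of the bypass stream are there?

279.9 tonne/day

All 571×0.047 = 26.837 tonne/day of Cu reaches S6, so S6 = 26.837/0.066 = 406.62 tonne/day and vapour = 164.38 tonne/day.
The evaporator receives (1−α)·571 of feed at 0.844 solvent and removes 0.669 of that solvent:
0.669×0.844×(1−α)×571 = 164.38
(1−α) = 164.38/322.41 = 0.5098;  α = 0.4902.
Bypass flow = 0.4902×571 = 279.88 tonne/day.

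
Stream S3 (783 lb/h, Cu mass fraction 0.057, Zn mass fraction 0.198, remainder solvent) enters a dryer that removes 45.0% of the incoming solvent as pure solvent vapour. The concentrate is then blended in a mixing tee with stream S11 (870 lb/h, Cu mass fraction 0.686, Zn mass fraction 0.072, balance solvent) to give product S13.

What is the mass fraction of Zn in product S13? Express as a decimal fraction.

Vapour removed = 0.450×0.745×783 = 262.5 lb/h; concentrate = 520.5 lb/h.
Zn reaching the mixer = 155.03 (from concentrate) + 870×0.072 = 217.67 lb/h.
Product flow = 520.5 + 870 = 1390.5 lb/h; Zn fraction = 0.157.

0.157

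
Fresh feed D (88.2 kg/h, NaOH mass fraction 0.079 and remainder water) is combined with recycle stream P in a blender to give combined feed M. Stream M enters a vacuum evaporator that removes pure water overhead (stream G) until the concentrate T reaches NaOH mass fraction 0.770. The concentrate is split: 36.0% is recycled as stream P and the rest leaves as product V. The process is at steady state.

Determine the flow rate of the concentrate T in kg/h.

Overall NaOH balance (none leaves overhead): NaOH in fresh feed = NaOH in product, i.e. 88.2×0.079 = (1−0.360)·T·0.770.
T = 6.9678/(0.770×0.640) = 14.139 kg/h.

14.14 kg/h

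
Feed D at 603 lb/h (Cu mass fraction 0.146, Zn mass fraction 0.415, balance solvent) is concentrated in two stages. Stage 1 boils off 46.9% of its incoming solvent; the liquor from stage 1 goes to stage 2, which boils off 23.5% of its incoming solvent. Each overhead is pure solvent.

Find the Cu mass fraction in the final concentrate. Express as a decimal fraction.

0.197

solvent in feed = 603×0.439 = 264.72 lb/h.
After stage 1: solvent left = (1−0.469)×264.72 = 140.56; stream total = 478.85 lb/h.
After stage 2: solvent left = (1−0.235)×140.56 = 107.53; final concentrate = 445.82 lb/h.
Cu fraction = 88.038/445.82 = 0.197.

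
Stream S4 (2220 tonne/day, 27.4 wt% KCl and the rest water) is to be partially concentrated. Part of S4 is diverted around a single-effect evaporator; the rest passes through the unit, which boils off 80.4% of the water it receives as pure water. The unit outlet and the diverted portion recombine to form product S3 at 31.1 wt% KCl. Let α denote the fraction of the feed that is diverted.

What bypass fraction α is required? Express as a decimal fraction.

All 2220×0.274 = 608.28 tonne/day of KCl reaches S3, so S3 = 608.28/0.311 = 1955.9 tonne/day and vapour = 264.12 tonne/day.
The evaporator receives (1−α)·2220 of feed at 0.726 water and removes 0.804 of that water:
0.804×0.726×(1−α)×2220 = 264.12
(1−α) = 264.12/1295.8 = 0.2038;  α = 0.7962.

0.796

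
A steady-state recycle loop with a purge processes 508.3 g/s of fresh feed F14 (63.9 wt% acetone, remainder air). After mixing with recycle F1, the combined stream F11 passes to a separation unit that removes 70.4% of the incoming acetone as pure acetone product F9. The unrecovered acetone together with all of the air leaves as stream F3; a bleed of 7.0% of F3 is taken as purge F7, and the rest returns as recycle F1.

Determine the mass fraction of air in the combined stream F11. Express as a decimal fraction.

0.8540

air enters only via F14 and leaves only via the purge: 508.3×0.361 = 0.070×(air in F3), and the separation unit passes all air, so air in F11 = air in F3 = 2621.4 g/s.
acetone in F11: m_A = 508.3×0.639 + (1−0.070)·(1−0.704)·m_A, so m_A = 324.8/0.7247 = 448.18 g/s.
F11 = 448.18 + 2621.4 = 3069.6 g/s.
air fraction in F11 = 2621.4/3069.6 = 0.8540.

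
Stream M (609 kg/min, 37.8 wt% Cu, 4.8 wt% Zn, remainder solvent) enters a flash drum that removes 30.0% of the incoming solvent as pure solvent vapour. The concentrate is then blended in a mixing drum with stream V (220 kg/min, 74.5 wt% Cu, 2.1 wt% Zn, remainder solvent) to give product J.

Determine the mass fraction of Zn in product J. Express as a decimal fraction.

0.047

Vapour removed = 0.300×0.574×609 = 104.87 kg/min; concentrate = 504.13 kg/min.
Zn reaching the mixer = 29.232 (from concentrate) + 220×0.021 = 33.852 kg/min.
Product flow = 504.13 + 220 = 724.13 kg/min; Zn fraction = 0.047.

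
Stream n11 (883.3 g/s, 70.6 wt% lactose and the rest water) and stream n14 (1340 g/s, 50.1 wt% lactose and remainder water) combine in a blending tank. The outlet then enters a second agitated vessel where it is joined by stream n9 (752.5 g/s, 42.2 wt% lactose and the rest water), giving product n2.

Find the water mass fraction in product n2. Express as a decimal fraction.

0.458

Overall, product flow = 2975.8 g/s.
water in = 883.3×0.294 + 1340×0.499 + 752.5×0.578 = 1363.3 g/s.
water fraction in n2 = 0.458.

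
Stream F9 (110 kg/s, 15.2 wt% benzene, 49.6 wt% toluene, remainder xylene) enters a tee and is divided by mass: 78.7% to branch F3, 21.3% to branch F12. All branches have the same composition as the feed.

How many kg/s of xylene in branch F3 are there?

Branch F3 total = 0.787×110 = 86.57 kg/s.
xylene in F3 = 0.352×86.57 = 30.473 kg/s.

30.47 kg/s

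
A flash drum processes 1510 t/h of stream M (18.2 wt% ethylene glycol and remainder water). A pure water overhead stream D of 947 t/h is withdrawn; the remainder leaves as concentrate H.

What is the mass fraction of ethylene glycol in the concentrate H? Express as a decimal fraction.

0.488

ethylene glycol is not removed: 1510×0.182 = 274.82 t/h of ethylene glycol enters H.
Concentrate = 1510 − 947 = 563 t/h.
Mass fraction = 274.82/563 = 0.488.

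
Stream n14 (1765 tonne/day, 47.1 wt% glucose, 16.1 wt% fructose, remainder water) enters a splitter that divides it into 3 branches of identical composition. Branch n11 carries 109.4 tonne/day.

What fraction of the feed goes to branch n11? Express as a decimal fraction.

0.062

Fraction to n11 = 109.4/1765 = 0.0620.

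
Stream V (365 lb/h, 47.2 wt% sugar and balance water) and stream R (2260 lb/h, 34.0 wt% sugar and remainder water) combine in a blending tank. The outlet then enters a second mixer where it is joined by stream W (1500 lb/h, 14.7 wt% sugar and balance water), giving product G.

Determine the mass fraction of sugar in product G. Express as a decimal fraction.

0.281

Overall, product flow = 4125 lb/h.
sugar in = 365×0.472 + 2260×0.340 + 1500×0.147 = 1161.2 lb/h.
sugar fraction in G = 0.281.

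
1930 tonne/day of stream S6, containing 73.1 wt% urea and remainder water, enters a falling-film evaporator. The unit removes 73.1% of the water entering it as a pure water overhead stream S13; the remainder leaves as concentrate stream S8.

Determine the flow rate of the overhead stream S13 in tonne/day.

water entering = 1930×0.269 = 519.17 tonne/day; overhead removed = 0.731×519.17 = 379.51 tonne/day.

379.5 tonne/day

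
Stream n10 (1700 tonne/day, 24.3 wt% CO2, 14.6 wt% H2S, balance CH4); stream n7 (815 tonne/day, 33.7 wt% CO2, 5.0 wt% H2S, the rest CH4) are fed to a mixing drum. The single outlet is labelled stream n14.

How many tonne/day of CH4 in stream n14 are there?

CH4 out = CH4 in = 1700×0.611 + 815×0.613 = 1538.3 tonne/day.

1538 tonne/day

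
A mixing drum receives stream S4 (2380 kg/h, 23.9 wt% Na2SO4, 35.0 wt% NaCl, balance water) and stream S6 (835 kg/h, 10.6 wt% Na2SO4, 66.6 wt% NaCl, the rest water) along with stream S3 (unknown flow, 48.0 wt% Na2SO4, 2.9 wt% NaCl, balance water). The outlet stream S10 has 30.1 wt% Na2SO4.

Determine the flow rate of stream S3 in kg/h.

1734 kg/h

Let S3 be the unknown flow. Total out = 3215 + S3.
Na2SO4 balance: 657.33 + 0.480·S3 = 0.301·(3215 + S3)
(0.480 − 0.301)·S3 = 0.301×3215 − 657.33 = 310.38
S3 = 310.38 / 0.179 = 1734 kg/h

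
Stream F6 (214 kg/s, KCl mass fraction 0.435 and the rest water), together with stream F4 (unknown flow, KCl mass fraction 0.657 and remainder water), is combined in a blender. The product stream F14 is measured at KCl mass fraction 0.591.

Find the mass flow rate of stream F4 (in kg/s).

Let F4 be the unknown flow. Total out = 214 + F4.
KCl balance: 93.09 + 0.657·F4 = 0.591·(214 + F4)
(0.657 − 0.591)·F4 = 0.591×214 − 93.09 = 33.384
F4 = 33.384 / 0.066 = 505.82 kg/s

505.8 kg/s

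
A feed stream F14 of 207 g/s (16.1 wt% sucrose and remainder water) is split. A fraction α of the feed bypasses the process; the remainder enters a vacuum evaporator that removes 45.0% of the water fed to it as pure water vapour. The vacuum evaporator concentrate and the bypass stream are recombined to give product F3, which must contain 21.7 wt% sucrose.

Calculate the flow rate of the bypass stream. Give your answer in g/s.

All 207×0.161 = 33.327 g/s of sucrose reaches F3, so F3 = 33.327/0.217 = 153.58 g/s and vapour = 53.419 g/s.
The evaporator receives (1−α)·207 of feed at 0.839 water and removes 0.450 of that water:
0.450×0.839×(1−α)×207 = 53.419
(1−α) = 53.419/78.153 = 0.6835;  α = 0.3165.
Bypass flow = 0.3165×207 = 65.511 g/s.

65.51 g/s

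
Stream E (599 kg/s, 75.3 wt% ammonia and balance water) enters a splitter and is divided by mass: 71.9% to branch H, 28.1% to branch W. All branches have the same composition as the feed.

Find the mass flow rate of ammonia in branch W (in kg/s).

Branch W total = 0.281×599 = 168.32 kg/s.
ammonia in W = 0.753×168.32 = 126.74 kg/s.

126.7 kg/s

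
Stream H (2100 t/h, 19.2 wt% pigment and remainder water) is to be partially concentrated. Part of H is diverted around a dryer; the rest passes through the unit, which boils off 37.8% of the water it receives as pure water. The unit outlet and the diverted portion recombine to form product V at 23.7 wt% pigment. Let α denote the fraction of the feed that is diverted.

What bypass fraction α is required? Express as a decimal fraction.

0.378

All 2100×0.192 = 403.2 t/h of pigment reaches V, so V = 403.2/0.237 = 1701.3 t/h and vapour = 398.73 t/h.
The evaporator receives (1−α)·2100 of feed at 0.808 water and removes 0.378 of that water:
0.378×0.808×(1−α)×2100 = 398.73
(1−α) = 398.73/641.39 = 0.6217;  α = 0.3783.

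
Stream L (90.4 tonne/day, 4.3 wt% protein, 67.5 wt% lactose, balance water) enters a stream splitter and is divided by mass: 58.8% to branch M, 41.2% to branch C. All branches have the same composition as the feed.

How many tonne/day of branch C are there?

37.24 tonne/day

Branch C flow = 0.412×90.4 = 37.245 tonne/day.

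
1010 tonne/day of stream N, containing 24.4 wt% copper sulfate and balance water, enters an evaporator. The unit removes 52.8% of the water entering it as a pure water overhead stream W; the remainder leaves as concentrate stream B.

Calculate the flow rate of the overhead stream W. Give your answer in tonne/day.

403.2 tonne/day

water entering = 1010×0.756 = 763.56 tonne/day; overhead removed = 0.528×763.56 = 403.16 tonne/day.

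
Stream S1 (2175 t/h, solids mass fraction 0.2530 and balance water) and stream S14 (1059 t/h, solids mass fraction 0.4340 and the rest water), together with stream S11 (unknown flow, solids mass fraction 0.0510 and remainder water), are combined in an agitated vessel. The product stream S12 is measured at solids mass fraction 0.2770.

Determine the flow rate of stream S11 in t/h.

Let S11 be the unknown flow. Total out = 3234 + S11.
solids balance: 1009.9 + 0.051·S11 = 0.277·(3234 + S11)
(0.051 − 0.277)·S11 = 0.277×3234 − 1009.9 = -114.06
S11 = -114.06 / -0.226 = 504.7 t/h

504.7 t/h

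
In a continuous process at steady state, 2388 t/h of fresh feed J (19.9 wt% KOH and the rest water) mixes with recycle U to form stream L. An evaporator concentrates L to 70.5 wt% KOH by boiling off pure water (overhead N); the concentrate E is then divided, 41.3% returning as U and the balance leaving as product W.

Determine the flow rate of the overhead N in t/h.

1714 t/h

Overall KOH balance (none leaves overhead): KOH in fresh feed = KOH in product, i.e. 2388×0.199 = (1−0.413)·E·0.705.
E = 475.21/(0.705×0.587) = 1148.3 t/h.
Recycle U = 0.413×1148.3 = 474.25 t/h.
Combined feed L = 2388 + 474.25 = 2862.3 t/h.
Overhead N = L − E = 2862.3 − 1148.3 = 1713.9 t/h.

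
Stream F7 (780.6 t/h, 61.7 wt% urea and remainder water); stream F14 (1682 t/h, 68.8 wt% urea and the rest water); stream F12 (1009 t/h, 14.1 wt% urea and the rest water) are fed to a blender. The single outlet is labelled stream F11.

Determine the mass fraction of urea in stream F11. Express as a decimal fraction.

Total flow out = 780.6 + 1682 + 1009 = 3471.6 t/h.
urea in = 780.6×0.617 + 1682×0.688 + 1009×0.141 = 1781.1 t/h.
urea mass fraction in F11 = 1781.1/3471.6 = 0.513.

0.513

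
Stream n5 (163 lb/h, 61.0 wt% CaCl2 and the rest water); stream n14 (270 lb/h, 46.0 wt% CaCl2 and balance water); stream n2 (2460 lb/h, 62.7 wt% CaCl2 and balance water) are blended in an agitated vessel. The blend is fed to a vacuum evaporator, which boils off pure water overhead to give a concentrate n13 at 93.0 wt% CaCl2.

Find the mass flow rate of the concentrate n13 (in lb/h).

CaCl2 entering = 163×0.610 + 270×0.460 + 2460×0.627 = 1766.1 lb/h.
All CaCl2 reports to n13, so n13 = 1766.1/0.930 = 1899 lb/h.

1899 lb/h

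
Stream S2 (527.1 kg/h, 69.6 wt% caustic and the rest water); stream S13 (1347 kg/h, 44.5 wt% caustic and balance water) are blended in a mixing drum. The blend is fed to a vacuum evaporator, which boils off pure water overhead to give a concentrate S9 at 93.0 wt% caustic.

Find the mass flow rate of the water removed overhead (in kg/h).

caustic entering = 527.1×0.696 + 1347×0.445 = 966.28 kg/h.
All caustic reports to S9, so S9 = 966.28/0.930 = 1039 kg/h.
Total feed = 1874.1 kg/h; overhead = 1874.1 − 1039 = 835.09 kg/h.

835.1 kg/h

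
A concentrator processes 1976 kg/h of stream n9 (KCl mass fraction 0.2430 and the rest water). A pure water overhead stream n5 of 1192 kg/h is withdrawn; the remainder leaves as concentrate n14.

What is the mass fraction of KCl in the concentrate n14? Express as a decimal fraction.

0.6125

KCl is not removed: 1976×0.243 = 480.17 kg/h of KCl enters n14.
Concentrate = 1976 − 1192 = 784 kg/h.
Mass fraction = 480.17/784 = 0.6125.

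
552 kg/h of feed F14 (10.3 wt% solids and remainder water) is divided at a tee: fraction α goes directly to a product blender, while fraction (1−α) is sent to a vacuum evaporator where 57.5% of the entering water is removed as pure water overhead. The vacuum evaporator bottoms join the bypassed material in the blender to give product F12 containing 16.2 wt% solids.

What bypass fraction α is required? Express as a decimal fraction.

All 552×0.103 = 56.856 kg/h of solids reaches F12, so F12 = 56.856/0.162 = 350.96 kg/h and vapour = 201.04 kg/h.
The evaporator receives (1−α)·552 of feed at 0.897 water and removes 0.575 of that water:
0.575×0.897×(1−α)×552 = 201.04
(1−α) = 201.04/284.71 = 0.7061;  α = 0.2939.

0.294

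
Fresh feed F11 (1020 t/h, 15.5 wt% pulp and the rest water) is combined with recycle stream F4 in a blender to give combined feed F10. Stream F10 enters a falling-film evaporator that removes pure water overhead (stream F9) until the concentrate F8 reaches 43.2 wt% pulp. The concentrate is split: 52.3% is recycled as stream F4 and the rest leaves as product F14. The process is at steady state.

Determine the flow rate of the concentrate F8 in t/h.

767.2 t/h

Overall pulp balance (none leaves overhead): pulp in fresh feed = pulp in product, i.e. 1020×0.155 = (1−0.523)·F8·0.432.
F8 = 158.1/(0.432×0.477) = 767.24 t/h.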